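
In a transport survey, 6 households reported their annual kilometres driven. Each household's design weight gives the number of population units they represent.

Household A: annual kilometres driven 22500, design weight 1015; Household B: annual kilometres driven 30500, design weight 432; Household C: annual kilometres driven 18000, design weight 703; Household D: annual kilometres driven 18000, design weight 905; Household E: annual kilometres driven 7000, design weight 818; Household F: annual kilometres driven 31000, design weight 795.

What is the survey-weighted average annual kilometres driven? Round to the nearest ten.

20420

Weighted sum = 22500×1015 + 30500×432 + 18000×703 + 18000×905 + 7000×818 + 31000×795
  = 22837500 + 13176000 + 12654000 + 16290000 + 5726000 + 24645000 = 95328500
Sum of weights = 1015 + 432 + 703 + 905 + 818 + 795 = 4668
Weighted mean = 95328500 / 4668 = 20421.701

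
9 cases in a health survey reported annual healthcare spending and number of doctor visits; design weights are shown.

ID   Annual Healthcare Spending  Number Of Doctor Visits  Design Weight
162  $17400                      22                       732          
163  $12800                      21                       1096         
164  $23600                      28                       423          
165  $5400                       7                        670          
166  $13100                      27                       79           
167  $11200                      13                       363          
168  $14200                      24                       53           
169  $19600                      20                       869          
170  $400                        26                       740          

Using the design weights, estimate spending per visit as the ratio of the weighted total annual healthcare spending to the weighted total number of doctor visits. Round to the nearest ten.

630

Σ wᵢ·y = 17400×732 + 12800×1096 + 23600×423 + 5400×670 + 13100×79 + 11200×363 + 14200×53 + 19600×869 + 400×740
  = 12736800 + 14028800 + 9982800 + 3618000 + 1034900 + 4065600 + 752600 + 17032400 + 296000 = 63547900
Σ wᵢ·x = 22×732 + 21×1096 + 28×423 + 7×670 + 27×79 + 13×363 + 24×53 + 20×869 + 26×740
  = 16104 + 23016 + 11844 + 4690 + 2133 + 4719 + 1272 + 17380 + 19240 = 100398
Ratio = 63547900 / 100398 = 632.95982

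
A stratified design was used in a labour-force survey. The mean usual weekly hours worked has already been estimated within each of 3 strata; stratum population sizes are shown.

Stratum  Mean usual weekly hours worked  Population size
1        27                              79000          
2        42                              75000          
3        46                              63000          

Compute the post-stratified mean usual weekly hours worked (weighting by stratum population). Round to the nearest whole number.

Σ Nₕ·x̄ₕ = 27×79000 + 42×75000 + 46×63000
  = 2133000 + 3150000 + 2898000 = 8181000
Σ Nₕ = 79000 + 75000 + 63000 = 217000
Overall mean = 8181000 / 217000 = 37.700461

38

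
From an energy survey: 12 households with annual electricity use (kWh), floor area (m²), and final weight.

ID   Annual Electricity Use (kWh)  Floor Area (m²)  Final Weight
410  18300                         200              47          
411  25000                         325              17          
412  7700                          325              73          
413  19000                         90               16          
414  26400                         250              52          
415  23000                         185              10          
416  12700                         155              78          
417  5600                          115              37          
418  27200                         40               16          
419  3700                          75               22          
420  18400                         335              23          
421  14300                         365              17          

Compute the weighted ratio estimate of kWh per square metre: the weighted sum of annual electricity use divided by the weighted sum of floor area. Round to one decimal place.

70.1

Σ wᵢ·y = 18300×47 + 25000×17 + 7700×73 + 19000×16 + 26400×52 + 23000×10 + 12700×78 + 5600×37 + 27200×16 + 3700×22 + 18400×23 + 14300×17
  = 6134700
Σ wᵢ·x = 87485
Ratio = 6134700 / 87485 = 70.122878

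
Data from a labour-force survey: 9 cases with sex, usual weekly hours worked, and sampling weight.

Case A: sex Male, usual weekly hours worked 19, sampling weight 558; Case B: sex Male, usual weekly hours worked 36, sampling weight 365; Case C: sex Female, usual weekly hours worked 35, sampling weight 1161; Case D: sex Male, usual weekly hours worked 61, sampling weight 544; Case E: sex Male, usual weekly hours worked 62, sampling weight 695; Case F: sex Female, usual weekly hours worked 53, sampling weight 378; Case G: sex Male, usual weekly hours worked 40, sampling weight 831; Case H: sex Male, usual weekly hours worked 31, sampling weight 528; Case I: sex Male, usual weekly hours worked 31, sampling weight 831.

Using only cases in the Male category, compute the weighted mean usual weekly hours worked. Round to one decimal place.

40.3

Male rows: A, B, D, E, G, H, I
Weighted sum = 175385
Sum of weights = 558 + 365 + 544 + 695 + 831 + 528 + 831 = 4352
Weighted mean = 175385 / 4352 = 40.299862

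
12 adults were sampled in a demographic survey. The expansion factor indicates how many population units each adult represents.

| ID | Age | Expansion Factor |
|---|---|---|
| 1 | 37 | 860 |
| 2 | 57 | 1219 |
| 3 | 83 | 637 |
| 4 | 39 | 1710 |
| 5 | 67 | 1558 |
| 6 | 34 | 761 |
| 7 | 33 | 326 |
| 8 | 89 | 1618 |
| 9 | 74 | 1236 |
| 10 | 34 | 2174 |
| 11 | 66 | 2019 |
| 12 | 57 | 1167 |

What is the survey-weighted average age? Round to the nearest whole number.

Weighted sum = 37×860 + 57×1219 + 83×637 + 39×1710 + 67×1558 + 34×761 + 33×326 + 89×1618 + 74×1236 + 34×2174 + 66×2019 + 57×1167
  = 31820 + 69483 + 52871 + 66690 + 104386 + 25874 + 10758 + 144002 + 91464 + 73916 + 133254 + 66519 = 871037
Sum of weights = 860 + 1219 + 637 + 1710 + 1558 + 761 + 326 + 1618 + 1236 + 2174 + 2019 + 1167 = 15285
Weighted mean = 871037 / 15285 = 56.986392

57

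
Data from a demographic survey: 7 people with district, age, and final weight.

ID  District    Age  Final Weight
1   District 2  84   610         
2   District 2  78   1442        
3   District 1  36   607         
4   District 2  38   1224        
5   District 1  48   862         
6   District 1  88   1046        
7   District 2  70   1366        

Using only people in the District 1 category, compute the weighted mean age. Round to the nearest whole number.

District 1 rows: 3, 5, 6
Weighted sum = 36×607 + 48×862 + 88×1046
  = 155276
Sum of weights = 607 + 862 + 1046 = 2515
Weighted mean = 155276 / 2515 = 61.73996

62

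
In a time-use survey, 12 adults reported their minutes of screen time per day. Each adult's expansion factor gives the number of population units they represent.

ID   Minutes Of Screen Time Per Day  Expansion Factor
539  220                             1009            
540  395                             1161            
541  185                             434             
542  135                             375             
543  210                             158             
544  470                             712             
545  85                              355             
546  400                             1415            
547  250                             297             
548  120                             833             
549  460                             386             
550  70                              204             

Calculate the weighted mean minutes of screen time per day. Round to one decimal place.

291.8

Weighted sum = 220×1009 + 395×1161 + 185×434 + 135×375 + 210×158 + 470×712 + 85×355 + 400×1415 + 250×297 + 120×833 + 460×386 + 70×204
  = 221980 + 458595 + 80290 + 50625 + 33180 + 334640 + 30175 + 566000 + 74250 + 99960 + 177560 + 14280 = 2141535
Sum of weights = 1009 + 1161 + 434 + 375 + 158 + 712 + 355 + 1415 + 297 + 833 + 386 + 204 = 7339
Weighted mean = 2141535 / 7339 = 291.80202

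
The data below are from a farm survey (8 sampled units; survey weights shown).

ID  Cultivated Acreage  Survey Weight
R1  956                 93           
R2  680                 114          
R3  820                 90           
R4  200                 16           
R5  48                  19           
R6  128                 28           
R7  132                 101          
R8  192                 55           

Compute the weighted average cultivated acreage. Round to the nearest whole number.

527

Weighted sum = 956×93 + 680×114 + 820×90 + 200×16 + 48×19 + 128×28 + 132×101 + 192×55
  = 271816
Sum of weights = 93 + 114 + 90 + 16 + 19 + 28 + 101 + 55 = 516
Weighted mean = 271816 / 516 = 526.77519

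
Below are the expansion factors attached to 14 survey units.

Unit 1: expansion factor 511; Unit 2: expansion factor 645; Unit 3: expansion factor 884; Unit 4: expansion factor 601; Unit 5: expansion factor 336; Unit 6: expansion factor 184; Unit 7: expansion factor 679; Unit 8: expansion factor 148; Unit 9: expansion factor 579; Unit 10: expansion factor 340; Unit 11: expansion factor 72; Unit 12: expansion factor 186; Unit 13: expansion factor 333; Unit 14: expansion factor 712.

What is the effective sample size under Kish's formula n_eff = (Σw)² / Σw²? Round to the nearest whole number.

11

Σ wᵢ = 6210
Σ wᵢ² = 3557954
n_eff = 6210² / 3557954 = 38564100 / 3557954 = 10.838842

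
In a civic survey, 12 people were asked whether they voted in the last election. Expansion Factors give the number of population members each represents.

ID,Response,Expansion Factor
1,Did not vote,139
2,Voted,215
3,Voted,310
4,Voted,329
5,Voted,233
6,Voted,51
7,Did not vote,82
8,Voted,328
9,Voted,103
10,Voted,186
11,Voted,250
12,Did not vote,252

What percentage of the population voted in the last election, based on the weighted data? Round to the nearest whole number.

Sum of weights for 'Voted' = 215 + 310 + 329 + 233 + 51 + 328 + 103 + 186 + 250 = 2005
Total weight = 2478
Weighted proportion = 2005 / 2478 = 0.80912026 → 80.912026%

81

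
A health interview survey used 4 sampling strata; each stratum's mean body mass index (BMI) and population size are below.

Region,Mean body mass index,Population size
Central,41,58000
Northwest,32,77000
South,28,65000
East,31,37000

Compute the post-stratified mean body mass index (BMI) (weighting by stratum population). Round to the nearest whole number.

33

Σ Nₕ·x̄ₕ = 41×58000 + 32×77000 + 28×65000 + 31×37000
  = 2378000 + 2464000 + 1820000 + 1147000 = 7809000
Σ Nₕ = 58000 + 77000 + 65000 + 37000 = 237000
Overall mean = 7809000 / 237000 = 32.949367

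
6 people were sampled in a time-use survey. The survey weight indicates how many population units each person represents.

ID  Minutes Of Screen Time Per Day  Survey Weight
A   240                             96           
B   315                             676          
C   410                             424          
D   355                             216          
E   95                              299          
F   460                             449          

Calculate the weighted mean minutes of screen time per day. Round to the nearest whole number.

334

Weighted sum = 240×96 + 315×676 + 410×424 + 355×216 + 95×299 + 460×449
  = 23040 + 212940 + 173840 + 76680 + 28405 + 206540 = 721445
Sum of weights = 96 + 676 + 424 + 216 + 299 + 449 = 2160
Weighted mean = 721445 / 2160 = 334.00231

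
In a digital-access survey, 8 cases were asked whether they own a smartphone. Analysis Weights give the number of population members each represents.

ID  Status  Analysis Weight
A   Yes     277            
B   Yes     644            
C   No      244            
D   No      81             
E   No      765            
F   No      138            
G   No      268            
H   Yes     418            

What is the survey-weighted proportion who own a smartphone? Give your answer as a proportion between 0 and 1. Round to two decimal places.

Sum of weights for 'Yes' = 277 + 644 + 418 = 1339
Total weight = 277 + 644 + 244 + 81 + 765 + 138 + 268 + 418 = 2835
Weighted proportion = 1339 / 2835 = 0.47231041

0.47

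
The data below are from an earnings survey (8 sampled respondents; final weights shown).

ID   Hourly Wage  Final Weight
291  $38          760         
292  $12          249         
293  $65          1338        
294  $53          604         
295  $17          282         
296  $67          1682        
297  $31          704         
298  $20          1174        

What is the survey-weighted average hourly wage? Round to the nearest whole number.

46

Weighted sum = 38×760 + 12×249 + 65×1338 + 53×604 + 17×282 + 67×1682 + 31×704 + 20×1174
  = 28880 + 2988 + 86970 + 32012 + 4794 + 112694 + 21824 + 23480 = 313642
Sum of weights = 760 + 249 + 1338 + 604 + 282 + 1682 + 704 + 1174 = 6793
Weighted mean = 313642 / 6793 = 46.171353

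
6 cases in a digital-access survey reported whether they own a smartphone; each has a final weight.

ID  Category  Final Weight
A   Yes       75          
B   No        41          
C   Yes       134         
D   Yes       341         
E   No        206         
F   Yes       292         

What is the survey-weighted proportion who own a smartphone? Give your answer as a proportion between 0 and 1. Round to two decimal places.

0.77

Sum of weights for 'Yes' = 75 + 134 + 341 + 292 = 842
Total weight = 1089
Weighted proportion = 842 / 1089 = 0.77318641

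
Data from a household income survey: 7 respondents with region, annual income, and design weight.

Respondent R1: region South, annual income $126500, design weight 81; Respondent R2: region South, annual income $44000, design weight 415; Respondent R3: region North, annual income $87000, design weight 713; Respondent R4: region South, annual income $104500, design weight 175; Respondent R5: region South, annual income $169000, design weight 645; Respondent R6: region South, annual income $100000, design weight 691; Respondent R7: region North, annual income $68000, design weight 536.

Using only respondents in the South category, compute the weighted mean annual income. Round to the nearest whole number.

South rows: R1, R2, R4, R5, R6
Weighted sum = 224899000
Sum of weights = 81 + 415 + 175 + 645 + 691 = 2007
Weighted mean = 224899000 / 2007 = 112057.3

112057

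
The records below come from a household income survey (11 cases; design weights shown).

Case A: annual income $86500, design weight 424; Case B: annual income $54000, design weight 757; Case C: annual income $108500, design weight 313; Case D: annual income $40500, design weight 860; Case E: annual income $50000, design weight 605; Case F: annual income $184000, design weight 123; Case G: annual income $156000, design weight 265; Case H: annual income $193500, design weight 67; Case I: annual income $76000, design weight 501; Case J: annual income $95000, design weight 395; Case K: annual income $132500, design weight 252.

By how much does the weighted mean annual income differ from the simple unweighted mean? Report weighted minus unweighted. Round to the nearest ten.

-27490

Unweighted sum = 86500 + 54000 + 108500 + 40500 + 50000 + 184000 + 156000 + 193500 + 76000 + 95000 + 132500 = 1176500
Unweighted mean = 1176500 / 11 = 106954.55
Weighted sum = 86500×424 + 54000×757 + 108500×313 + 40500×860 + 50000×605 + 184000×123 + 156000×265 + 193500×67 + 76000×501 + 95000×395 + 132500×252
  = 36676000 + 40878000 + 33960500 + 34830000 + 30250000 + 22632000 + 41340000 + 12964500 + 38076000 + 37525000 + 33390000 = 362522000
Sum of weights = 424 + 757 + 313 + 860 + 605 + 123 + 265 + 67 + 501 + 395 + 252 = 4562
Weighted mean = 362522000 / 4562 = 79465.585
Difference (weighted minus unweighted) = -27488.96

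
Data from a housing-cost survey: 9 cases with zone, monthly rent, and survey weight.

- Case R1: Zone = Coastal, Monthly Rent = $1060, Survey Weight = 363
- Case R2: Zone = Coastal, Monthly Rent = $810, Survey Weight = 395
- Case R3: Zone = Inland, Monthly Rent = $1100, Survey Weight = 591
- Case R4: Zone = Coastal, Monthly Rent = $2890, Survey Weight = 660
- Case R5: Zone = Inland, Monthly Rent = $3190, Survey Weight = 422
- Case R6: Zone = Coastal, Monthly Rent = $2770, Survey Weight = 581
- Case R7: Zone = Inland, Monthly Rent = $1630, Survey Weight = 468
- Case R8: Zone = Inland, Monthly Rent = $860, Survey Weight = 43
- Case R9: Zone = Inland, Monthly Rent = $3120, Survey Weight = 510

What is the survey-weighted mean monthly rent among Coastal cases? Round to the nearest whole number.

Coastal rows: R1, R2, R4, R6
Weighted sum = 1060×363 + 810×395 + 2890×660 + 2770×581
  = 4221500
Sum of weights = 363 + 395 + 660 + 581 = 1999
Weighted mean = 4221500 / 1999 = 2111.8059

2112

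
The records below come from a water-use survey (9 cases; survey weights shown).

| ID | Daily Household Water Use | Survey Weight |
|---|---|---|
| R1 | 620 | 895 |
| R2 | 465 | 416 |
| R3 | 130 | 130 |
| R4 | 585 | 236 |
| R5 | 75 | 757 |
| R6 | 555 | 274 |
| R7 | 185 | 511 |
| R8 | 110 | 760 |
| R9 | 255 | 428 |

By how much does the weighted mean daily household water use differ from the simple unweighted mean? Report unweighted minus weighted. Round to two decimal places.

Unweighted sum = 2980
Unweighted mean = 2980 / 9 = 331.11111
Weighted sum = 620×895 + 465×416 + 130×130 + 585×236 + 75×757 + 555×274 + 185×511 + 110×760 + 255×428
  = 1399420
Sum of weights = 895 + 416 + 130 + 236 + 757 + 274 + 511 + 760 + 428 = 4407
Weighted mean = 1399420 / 4407 = 317.54482
Difference (unweighted minus weighted) = 13.566296

13.57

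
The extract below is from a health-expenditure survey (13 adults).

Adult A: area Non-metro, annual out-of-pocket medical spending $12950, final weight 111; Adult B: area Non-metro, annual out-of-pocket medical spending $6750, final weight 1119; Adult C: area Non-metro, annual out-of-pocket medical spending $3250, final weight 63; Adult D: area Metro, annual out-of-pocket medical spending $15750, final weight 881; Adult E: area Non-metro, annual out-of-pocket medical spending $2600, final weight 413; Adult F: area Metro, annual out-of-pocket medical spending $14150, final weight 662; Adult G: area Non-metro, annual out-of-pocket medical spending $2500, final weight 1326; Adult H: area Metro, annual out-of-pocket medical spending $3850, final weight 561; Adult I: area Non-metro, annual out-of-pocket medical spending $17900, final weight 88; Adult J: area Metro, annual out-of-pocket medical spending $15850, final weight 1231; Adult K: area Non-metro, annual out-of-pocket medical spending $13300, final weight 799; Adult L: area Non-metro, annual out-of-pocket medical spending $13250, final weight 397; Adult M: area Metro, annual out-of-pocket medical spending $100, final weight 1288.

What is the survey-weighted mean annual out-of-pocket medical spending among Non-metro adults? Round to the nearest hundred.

7200

Non-metro rows: A, B, C, E, G, I, K, L
Weighted sum = 12950×111 + 6750×1119 + 3250×63 + 2600×413 + 2500×1326 + 17900×88 + 13300×799 + 13250×397
  = 1437450 + 7553250 + 204750 + 1073800 + 3315000 + 1575200 + 10626700 + 5260250 = 31046400
Sum of weights = 111 + 1119 + 63 + 413 + 1326 + 88 + 799 + 397 = 4316
Weighted mean = 31046400 / 4316 = 7193.3272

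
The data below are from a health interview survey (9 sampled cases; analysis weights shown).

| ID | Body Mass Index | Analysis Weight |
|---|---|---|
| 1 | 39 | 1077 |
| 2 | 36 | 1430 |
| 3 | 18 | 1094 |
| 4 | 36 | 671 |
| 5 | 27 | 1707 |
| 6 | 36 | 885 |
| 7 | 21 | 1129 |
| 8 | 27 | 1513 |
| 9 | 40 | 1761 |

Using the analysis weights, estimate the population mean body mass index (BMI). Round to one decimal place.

Weighted sum = 350280
Sum of weights = 1077 + 1430 + 1094 + 671 + 1707 + 885 + 1129 + 1513 + 1761 = 11267
Weighted mean = 350280 / 11267 = 31.089021

31.1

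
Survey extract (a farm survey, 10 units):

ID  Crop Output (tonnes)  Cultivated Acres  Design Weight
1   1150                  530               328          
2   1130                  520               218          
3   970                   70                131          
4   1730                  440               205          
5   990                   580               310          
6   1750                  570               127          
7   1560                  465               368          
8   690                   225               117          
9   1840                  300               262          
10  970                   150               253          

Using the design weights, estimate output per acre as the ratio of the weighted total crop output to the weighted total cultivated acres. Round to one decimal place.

Σ wᵢ·y = 3016710
Σ wᵢ·x = 530×328 + 520×218 + 70×131 + 440×205 + 580×310 + 570×127 + 465×368 + 225×117 + 300×262 + 150×253
  = 173840 + 113360 + 9170 + 90200 + 179800 + 72390 + 171120 + 26325 + 78600 + 37950 = 952755
Ratio = 3016710 / 952755 = 3.1663019

3.2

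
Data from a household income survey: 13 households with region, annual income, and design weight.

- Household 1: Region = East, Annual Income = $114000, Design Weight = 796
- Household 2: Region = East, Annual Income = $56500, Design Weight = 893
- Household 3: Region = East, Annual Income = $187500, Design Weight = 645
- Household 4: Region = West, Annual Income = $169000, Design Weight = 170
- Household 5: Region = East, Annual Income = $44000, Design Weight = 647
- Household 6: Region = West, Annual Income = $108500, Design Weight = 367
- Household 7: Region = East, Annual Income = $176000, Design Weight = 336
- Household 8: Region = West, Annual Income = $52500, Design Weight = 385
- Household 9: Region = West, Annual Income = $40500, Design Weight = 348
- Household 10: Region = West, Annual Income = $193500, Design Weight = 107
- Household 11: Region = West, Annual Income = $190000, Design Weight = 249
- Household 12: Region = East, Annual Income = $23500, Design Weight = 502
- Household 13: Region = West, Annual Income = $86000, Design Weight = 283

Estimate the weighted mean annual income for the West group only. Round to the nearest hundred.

West rows: 4, 6, 8, 9, 10, 11, 13
Weighted sum = 169000×170 + 108500×367 + 52500×385 + 40500×348 + 193500×107 + 190000×249 + 86000×283
  = 28730000 + 39819500 + 20212500 + 14094000 + 20704500 + 47310000 + 24338000 = 195208500
Sum of weights = 1909
Weighted mean = 195208500 / 1909 = 102256.94

102300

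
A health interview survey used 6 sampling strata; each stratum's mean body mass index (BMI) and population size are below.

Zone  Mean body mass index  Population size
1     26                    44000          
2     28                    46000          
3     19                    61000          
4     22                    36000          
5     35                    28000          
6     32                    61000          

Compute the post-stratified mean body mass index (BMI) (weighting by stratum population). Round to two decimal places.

26.50

Σ Nₕ·x̄ₕ = 26×44000 + 28×46000 + 19×61000 + 22×36000 + 35×28000 + 32×61000
  = 1144000 + 1288000 + 1159000 + 792000 + 980000 + 1952000 = 7315000
Σ Nₕ = 276000
Overall mean = 7315000 / 276000 = 26.503623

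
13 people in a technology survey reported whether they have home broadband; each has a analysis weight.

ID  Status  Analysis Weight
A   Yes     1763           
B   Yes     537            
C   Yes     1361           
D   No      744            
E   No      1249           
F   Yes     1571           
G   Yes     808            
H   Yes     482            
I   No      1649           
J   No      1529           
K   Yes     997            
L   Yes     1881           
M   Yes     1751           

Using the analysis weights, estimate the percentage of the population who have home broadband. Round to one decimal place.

68.3

Sum of weights for 'Yes' = 1763 + 537 + 1361 + 1571 + 808 + 482 + 997 + 1881 + 1751 = 11151
Total weight = 16322
Weighted proportion = 11151 / 16322 = 0.68318833 → 68.318833%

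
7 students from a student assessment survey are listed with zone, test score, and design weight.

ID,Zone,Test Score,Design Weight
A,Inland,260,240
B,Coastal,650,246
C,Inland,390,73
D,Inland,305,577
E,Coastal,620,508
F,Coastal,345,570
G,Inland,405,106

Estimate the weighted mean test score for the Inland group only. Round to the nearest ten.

310

Inland rows: A, C, D, G
Weighted sum = 260×240 + 390×73 + 305×577 + 405×106
  = 309785
Sum of weights = 240 + 73 + 577 + 106 = 996
Weighted mean = 309785 / 996 = 311.02912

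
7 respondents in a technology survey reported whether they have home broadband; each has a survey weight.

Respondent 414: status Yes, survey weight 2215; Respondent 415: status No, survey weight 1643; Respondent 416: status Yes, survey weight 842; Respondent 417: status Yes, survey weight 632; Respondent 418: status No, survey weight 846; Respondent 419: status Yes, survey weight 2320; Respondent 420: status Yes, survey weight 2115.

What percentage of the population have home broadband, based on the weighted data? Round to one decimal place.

Sum of weights for 'Yes' = 2215 + 842 + 632 + 2320 + 2115 = 8124
Total weight = 2215 + 1643 + 842 + 632 + 846 + 2320 + 2115 = 10613
Weighted proportion = 8124 / 10613 = 0.7654763 → 76.54763%

76.5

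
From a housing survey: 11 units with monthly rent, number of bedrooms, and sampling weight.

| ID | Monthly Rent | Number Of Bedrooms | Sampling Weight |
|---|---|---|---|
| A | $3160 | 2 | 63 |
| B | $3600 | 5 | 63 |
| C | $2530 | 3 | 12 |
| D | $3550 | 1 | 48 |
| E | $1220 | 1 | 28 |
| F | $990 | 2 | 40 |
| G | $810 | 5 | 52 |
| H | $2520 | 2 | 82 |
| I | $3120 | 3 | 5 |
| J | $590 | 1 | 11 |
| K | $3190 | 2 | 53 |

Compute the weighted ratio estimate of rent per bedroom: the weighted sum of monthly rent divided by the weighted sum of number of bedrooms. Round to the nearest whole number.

Σ wᵢ·y = 1140320
Σ wᵢ·x = 2×63 + 5×63 + 3×12 + 1×48 + 1×28 + 2×40 + 5×52 + 2×82 + 3×5 + 1×11 + 2×53
  = 126 + 315 + 36 + 48 + 28 + 80 + 260 + 164 + 15 + 11 + 106 = 1189
Ratio = 1140320 / 1189 = 959.05803

959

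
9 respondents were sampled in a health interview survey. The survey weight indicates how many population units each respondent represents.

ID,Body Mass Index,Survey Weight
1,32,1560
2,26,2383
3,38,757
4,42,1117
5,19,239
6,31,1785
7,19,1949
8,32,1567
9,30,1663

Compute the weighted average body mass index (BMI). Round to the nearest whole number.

30

Weighted sum = 32×1560 + 26×2383 + 38×757 + 42×1117 + 19×239 + 31×1785 + 19×1949 + 32×1567 + 30×1663
  = 49920 + 61958 + 28766 + 46914 + 4541 + 55335 + 37031 + 50144 + 49890 = 384499
Sum of weights = 13020
Weighted mean = 384499 / 13020 = 29.531413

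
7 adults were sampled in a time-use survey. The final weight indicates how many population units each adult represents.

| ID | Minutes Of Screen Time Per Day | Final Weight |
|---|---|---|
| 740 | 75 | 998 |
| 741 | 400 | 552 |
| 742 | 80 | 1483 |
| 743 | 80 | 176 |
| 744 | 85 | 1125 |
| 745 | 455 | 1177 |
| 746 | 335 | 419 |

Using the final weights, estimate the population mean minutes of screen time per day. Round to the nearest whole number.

Weighted sum = 75×998 + 400×552 + 80×1483 + 80×176 + 85×1125 + 455×1177 + 335×419
  = 74850 + 220800 + 118640 + 14080 + 95625 + 535535 + 140365 = 1199895
Sum of weights = 5930
Weighted mean = 1199895 / 5930 = 202.34317

202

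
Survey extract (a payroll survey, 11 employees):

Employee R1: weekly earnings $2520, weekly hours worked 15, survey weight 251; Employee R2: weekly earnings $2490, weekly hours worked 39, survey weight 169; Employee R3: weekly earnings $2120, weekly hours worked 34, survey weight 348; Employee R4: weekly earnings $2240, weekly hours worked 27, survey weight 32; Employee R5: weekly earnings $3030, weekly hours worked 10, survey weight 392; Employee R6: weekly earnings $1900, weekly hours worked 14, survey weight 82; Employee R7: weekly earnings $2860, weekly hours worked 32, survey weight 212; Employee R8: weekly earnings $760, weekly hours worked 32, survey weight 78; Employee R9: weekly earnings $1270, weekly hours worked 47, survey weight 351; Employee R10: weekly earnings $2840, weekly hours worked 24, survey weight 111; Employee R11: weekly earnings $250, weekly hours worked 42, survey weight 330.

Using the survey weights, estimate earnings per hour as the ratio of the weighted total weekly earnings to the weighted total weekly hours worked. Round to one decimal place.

Σ wᵢ·y = 4715440
Σ wᵢ·x = 15×251 + 39×169 + 34×348 + 27×32 + 10×392 + 14×82 + 32×212 + 32×78 + 47×351 + 24×111 + 42×330
  = 70421
Ratio = 4715440 / 70421 = 66.960708

67.0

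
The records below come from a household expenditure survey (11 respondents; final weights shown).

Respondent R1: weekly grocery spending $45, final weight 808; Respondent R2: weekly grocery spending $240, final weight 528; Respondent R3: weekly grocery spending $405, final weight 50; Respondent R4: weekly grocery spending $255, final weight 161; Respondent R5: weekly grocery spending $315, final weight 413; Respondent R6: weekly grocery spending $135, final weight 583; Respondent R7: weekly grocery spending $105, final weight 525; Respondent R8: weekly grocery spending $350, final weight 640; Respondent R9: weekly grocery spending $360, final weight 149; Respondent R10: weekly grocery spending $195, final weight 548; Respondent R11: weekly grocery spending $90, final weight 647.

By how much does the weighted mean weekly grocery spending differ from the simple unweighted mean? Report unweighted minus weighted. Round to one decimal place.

Unweighted sum = 45 + 240 + 405 + 255 + 315 + 135 + 105 + 350 + 360 + 195 + 90 = 2495
Unweighted mean = 2495 / 11 = 226.81818
Weighted sum = 45×808 + 240×528 + 405×50 + 255×161 + 315×413 + 135×583 + 105×525 + 350×640 + 360×149 + 195×548 + 90×647
  = 36360 + 126720 + 20250 + 41055 + 130095 + 78705 + 55125 + 224000 + 53640 + 106860 + 58230 = 931040
Sum of weights = 808 + 528 + 50 + 161 + 413 + 583 + 525 + 640 + 149 + 548 + 647 = 5052
Weighted mean = 931040 / 5052 = 184.29137
Difference (unweighted minus weighted) = 42.526812

42.5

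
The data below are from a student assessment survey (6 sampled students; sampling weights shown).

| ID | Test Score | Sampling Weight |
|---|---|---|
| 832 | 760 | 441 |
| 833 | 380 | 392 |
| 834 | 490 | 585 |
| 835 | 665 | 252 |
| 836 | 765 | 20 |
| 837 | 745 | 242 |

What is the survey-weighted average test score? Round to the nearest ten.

Weighted sum = 760×441 + 380×392 + 490×585 + 665×252 + 765×20 + 745×242
  = 335160 + 148960 + 286650 + 167580 + 15300 + 180290 = 1133940
Sum of weights = 441 + 392 + 585 + 252 + 20 + 242 = 1932
Weighted mean = 1133940 / 1932 = 586.92547

590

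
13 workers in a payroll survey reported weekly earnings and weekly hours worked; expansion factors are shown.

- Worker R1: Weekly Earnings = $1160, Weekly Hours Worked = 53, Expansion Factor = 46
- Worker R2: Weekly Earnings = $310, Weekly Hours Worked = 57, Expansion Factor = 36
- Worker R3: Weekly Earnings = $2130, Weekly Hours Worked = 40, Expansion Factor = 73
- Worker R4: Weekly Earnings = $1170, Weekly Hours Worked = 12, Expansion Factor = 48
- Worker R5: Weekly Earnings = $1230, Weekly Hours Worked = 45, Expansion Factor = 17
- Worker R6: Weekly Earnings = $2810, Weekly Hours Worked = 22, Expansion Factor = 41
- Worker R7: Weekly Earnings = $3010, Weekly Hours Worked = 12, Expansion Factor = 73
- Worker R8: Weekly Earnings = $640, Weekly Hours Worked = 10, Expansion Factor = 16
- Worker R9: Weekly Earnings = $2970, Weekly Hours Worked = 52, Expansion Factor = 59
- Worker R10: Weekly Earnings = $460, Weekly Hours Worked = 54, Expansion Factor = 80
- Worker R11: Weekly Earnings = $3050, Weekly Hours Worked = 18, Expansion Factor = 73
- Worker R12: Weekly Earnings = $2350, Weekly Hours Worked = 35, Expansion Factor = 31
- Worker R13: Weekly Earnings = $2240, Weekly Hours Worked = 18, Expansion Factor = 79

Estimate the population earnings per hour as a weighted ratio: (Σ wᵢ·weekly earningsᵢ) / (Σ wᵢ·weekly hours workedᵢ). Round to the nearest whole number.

61

Σ wᵢ·y = 1326750
Σ wᵢ·x = 21898
Ratio = 1326750 / 21898 = 60.587725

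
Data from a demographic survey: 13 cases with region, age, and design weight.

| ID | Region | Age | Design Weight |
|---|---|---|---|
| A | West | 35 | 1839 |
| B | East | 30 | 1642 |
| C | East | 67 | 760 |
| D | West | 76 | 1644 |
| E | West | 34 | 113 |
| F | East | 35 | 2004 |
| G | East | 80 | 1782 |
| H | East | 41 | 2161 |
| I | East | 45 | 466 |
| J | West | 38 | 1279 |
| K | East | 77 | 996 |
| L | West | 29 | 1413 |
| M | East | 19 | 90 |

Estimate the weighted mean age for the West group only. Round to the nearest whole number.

45

West rows: A, D, E, J, L
Weighted sum = 35×1839 + 76×1644 + 34×113 + 38×1279 + 29×1413
  = 64365 + 124944 + 3842 + 48602 + 40977 = 282730
Sum of weights = 1839 + 1644 + 113 + 1279 + 1413 = 6288
Weighted mean = 282730 / 6288 = 44.963422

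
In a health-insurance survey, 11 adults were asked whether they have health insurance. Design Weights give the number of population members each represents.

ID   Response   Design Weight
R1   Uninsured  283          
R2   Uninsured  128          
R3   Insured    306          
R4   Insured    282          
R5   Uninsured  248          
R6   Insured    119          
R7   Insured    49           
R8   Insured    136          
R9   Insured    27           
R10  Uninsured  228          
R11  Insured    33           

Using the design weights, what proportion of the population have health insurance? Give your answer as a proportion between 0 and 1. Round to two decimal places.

0.52

Sum of weights for 'Insured' = 306 + 282 + 119 + 49 + 136 + 27 + 33 = 952
Total weight = 283 + 128 + 306 + 282 + 248 + 119 + 49 + 136 + 27 + 228 + 33 = 1839
Weighted proportion = 952 / 1839 = 0.51767265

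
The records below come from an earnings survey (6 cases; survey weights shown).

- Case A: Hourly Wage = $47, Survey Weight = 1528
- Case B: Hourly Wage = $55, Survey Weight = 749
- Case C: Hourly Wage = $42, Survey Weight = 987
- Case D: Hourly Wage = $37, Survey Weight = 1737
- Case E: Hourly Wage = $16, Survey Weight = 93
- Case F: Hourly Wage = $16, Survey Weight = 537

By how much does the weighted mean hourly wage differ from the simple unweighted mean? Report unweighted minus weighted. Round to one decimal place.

-5.1

Unweighted sum = 47 + 55 + 42 + 37 + 16 + 16 = 213
Unweighted mean = 213 / 6 = 35.5
Weighted sum = 47×1528 + 55×749 + 42×987 + 37×1737 + 16×93 + 16×537
  = 71816 + 41195 + 41454 + 64269 + 1488 + 8592 = 228814
Sum of weights = 5631
Weighted mean = 228814 / 5631 = 40.634701
Difference (unweighted minus weighted) = -5.1347008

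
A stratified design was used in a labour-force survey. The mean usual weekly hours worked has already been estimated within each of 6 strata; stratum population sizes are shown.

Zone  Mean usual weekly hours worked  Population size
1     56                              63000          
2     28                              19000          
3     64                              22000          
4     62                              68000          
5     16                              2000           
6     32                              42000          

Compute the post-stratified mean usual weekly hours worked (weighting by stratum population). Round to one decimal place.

51.2

Σ Nₕ·x̄ₕ = 56×63000 + 28×19000 + 64×22000 + 62×68000 + 16×2000 + 32×42000
  = 3528000 + 532000 + 1408000 + 4216000 + 32000 + 1344000 = 11060000
Σ Nₕ = 63000 + 19000 + 22000 + 68000 + 2000 + 42000 = 216000
Overall mean = 11060000 / 216000 = 51.203704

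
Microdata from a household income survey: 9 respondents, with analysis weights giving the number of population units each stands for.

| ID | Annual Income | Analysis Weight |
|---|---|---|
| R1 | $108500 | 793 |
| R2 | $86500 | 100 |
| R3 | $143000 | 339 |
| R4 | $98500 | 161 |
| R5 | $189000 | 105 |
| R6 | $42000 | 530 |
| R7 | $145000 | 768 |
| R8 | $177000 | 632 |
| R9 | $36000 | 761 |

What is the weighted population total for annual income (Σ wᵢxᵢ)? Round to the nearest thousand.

451751000

Weighted total = 108500×793 + 86500×100 + 143000×339 + 98500×161 + 189000×105 + 42000×530 + 145000×768 + 177000×632 + 36000×761
  = 86040500 + 8650000 + 48477000 + 15858500 + 19845000 + 22260000 + 111360000 + 111864000 + 27396000 = 451751000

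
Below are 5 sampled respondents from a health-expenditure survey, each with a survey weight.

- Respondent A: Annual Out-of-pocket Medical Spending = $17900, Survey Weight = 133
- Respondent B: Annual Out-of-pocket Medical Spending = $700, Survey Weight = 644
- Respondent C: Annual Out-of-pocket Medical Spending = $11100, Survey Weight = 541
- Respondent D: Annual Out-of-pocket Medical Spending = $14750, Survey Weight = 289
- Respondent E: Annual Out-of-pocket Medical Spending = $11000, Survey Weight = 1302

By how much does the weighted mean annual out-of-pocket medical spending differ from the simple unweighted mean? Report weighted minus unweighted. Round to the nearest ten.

-1660

Unweighted sum = 55450
Unweighted mean = 55450 / 5 = 11090
Weighted sum = 17900×133 + 700×644 + 11100×541 + 14750×289 + 11000×1302
  = 27421350
Sum of weights = 2909
Weighted mean = 27421350 / 2909 = 9426.3836
Difference (weighted minus unweighted) = -1663.6164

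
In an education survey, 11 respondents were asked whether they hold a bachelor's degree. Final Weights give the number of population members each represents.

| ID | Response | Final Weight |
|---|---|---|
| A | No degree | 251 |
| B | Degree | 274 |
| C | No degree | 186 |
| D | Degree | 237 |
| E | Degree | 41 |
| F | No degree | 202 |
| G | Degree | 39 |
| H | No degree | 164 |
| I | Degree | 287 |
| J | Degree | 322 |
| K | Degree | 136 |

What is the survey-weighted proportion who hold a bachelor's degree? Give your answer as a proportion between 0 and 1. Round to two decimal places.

Sum of weights for 'Degree' = 274 + 237 + 41 + 39 + 287 + 322 + 136 = 1336
Total weight = 251 + 274 + 186 + 237 + 41 + 202 + 39 + 164 + 287 + 322 + 136 = 2139
Weighted proportion = 1336 / 2139 = 0.62459093

0.62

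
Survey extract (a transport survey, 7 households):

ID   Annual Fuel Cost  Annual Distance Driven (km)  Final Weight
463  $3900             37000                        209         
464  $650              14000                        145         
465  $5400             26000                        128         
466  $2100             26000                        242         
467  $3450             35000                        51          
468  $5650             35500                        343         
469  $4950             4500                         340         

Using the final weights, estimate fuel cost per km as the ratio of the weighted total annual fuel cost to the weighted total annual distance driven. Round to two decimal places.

0.17

Σ wᵢ·y = 3900×209 + 650×145 + 5400×128 + 2100×242 + 3450×51 + 5650×343 + 4950×340
  = 815100 + 94250 + 691200 + 508200 + 175950 + 1937950 + 1683000 = 5905650
Σ wᵢ·x = 37000×209 + 14000×145 + 26000×128 + 26000×242 + 35000×51 + 35500×343 + 4500×340
  = 7733000 + 2030000 + 3328000 + 6292000 + 1785000 + 12176500 + 1530000 = 34874500
Ratio = 5905650 / 34874500 = 0.16934006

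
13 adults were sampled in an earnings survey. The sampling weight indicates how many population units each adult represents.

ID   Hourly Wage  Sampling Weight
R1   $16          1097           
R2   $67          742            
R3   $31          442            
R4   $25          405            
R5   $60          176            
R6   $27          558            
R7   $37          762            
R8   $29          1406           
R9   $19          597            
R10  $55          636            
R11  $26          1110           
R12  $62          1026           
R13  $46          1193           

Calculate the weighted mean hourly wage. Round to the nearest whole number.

Weighted sum = 379360
Sum of weights = 10150
Weighted mean = 379360 / 10150 = 37.375369

37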